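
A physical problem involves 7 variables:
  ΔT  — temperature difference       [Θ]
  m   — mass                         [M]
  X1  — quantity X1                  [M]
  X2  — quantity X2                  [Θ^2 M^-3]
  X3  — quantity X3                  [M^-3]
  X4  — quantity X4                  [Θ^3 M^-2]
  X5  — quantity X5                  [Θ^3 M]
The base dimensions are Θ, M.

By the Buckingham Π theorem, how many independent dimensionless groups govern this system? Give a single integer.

Exponent matrix [Θ,M] × [ΔT,m,X1,X2,X3,X4,X5]:
  Θ: [ 1  0  0  2  0  3  3]
  M: [ 0  1  1 -3 -3 -2  1]
Echelon form has 2 nonzero rows (pivots: ΔT,m)
n=7, r=2 ⇒ 5 dimensionless groups

5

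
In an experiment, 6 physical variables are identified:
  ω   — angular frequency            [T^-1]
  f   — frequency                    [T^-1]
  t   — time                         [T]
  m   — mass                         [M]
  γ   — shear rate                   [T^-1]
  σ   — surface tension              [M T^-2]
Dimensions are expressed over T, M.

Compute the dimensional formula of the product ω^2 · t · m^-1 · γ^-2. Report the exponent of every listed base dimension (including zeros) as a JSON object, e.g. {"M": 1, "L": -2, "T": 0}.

{"T": 1, "M": -1}

Dimensional matrix (T×M by ω×f×t×m×γ×σ):
  T: [-1 -1  1  0 -1 -2]
  M: [ 0  0  0  1  0  1]
  [T]: (2)·-1+(1)·1+(-1)·0+(-2)·-1 = 1
  [M]: (2)·0+(1)·0+(-1)·1+(-2)·0 = -1
⇒ T M^-1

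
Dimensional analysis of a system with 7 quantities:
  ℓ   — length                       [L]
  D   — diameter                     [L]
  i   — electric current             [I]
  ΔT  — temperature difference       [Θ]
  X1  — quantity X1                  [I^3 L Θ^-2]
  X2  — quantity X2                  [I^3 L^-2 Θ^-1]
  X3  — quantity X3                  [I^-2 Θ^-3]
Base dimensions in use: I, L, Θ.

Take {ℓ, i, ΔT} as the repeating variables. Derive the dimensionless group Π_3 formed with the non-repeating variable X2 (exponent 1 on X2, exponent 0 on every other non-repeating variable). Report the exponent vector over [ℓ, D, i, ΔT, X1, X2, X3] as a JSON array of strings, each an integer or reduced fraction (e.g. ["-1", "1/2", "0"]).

["2", "0", "-3", "1", "0", "1", "0"]

Write exponents as rows I,L,Θ / cols ℓ,D,i,ΔT,X1,X2,X3:
  I: [ 0  0  1  0  3  3 -2]
  L: [ 1  1  0  0  1 -2  0]
  Θ: [ 0  0  0  1 -2 -1 -3]
Row reduction gives pivot columns ℓ,i,ΔT; rank = 3
Repeat: ℓ,i,ΔT; free: D,X1,X2,X3
RREF:
  r0: [   1    1    0    0    1   -2    0]
  r1: [   0    0    1    0    3    3   -2]
  r2: [   0    0    0    1   -2   -1   -3]
Fix exponent of X2 at 1, D at 0, X1 at 0, X3 at 0; solve each RREF row for its pivot's exponent:
  r0: exp(ℓ) + (-2)·1 = 0 ⇒ exp(ℓ) = 2
  r1: exp(i) + (3)·1 = 0 ⇒ exp(i) = -3
  r2: exp(ΔT) + (-1)·1 = 0 ⇒ exp(ΔT) = 1
Π_3 = ℓ^2 · i^-3 · ΔT · X2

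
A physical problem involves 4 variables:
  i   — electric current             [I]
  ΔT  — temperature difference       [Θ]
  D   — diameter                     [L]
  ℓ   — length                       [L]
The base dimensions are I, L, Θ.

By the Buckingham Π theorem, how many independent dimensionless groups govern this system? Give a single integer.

1

Dimensional matrix (I×L×Θ by i×ΔT×D×ℓ):
  I: [ 1  0  0  0]
  L: [ 0  0  1  1]
  Θ: [ 0  1  0  0]
Row reduction gives pivot columns i,ΔT,D; rank = 3
n=4, r=3 ⇒ 1 dimensionless group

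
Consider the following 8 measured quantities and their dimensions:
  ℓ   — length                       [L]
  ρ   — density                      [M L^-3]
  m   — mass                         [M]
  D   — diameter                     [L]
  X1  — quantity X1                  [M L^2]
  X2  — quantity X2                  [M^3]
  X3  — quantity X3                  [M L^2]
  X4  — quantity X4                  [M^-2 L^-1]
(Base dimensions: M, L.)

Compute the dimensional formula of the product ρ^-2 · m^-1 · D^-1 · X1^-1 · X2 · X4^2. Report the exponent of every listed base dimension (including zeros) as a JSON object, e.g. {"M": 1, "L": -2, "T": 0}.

Exponent matrix [M,L] × [ℓ,ρ,m,D,X1,X2,X3,X4]:
  M: [ 0  1  1  0  1  3  1 -2]
  L: [ 1 -3  0  1  2  0  2 -1]
  [M]: (-2)·1+(-1)·1+(-1)·0+(-1)·1+(1)·3+(2)·-2 = -5
  [L]: (-2)·-3+(-1)·0+(-1)·1+(-1)·2+(1)·0+(2)·-1 = 1
⇒ M^-5 L

{"M": -5, "L": 1}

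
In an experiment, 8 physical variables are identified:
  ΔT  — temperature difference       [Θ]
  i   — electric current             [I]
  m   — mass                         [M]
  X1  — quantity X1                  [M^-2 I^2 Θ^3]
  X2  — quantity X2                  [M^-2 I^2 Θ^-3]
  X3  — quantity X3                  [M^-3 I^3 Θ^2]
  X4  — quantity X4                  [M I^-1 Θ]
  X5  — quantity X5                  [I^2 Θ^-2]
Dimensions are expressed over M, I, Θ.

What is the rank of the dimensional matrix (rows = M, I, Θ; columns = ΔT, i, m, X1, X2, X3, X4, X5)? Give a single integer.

3

Dimensional matrix (M×I×Θ by ΔT×i×m×X1×X2×X3×X4×X5):
  M: [ 0  0  1 -2 -2 -3  1  0]
  I: [ 0  1  0  2  2  3 -1  2]
  Θ: [ 1  0  0  3 -3  2  1 -2]
Echelon form has 3 nonzero rows (pivots: ΔT,i,m)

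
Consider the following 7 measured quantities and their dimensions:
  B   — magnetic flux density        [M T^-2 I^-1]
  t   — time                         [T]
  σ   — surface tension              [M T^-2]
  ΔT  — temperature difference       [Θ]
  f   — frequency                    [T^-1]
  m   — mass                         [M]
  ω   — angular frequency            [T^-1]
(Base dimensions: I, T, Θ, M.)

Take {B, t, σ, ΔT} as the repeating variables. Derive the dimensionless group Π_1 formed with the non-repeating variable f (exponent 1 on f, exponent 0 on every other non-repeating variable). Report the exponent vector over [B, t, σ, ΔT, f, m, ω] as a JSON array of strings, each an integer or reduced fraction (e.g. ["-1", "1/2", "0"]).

Dimensional matrix (I×T×Θ×M by B×t×σ×ΔT×f×m×ω):
  I: [-1  0  0  0  0  0  0]
  T: [-2  1 -2  0 -1  0 -1]
  Θ: [ 0  0  0  1  0  0  0]
  M: [ 1  0  1  0  0  1  0]
RREF → pivots at {B,t,σ,ΔT} ⇒ r = 4
Pivot set = {B,t,σ,ΔT}, free = {f,m,ω}
RREF:
  r0: [   1    0    0    0    0    0    0]
  r1: [   0    1    0    0   -1    2   -1]
  r2: [   0    0    1    0    0    1    0]
  r3: [   0    0    0    1    0    0    0]
Fix exponent of f at 1, m at 0, ω at 0; solve each RREF row for its pivot's exponent:
  r0: exp(B) + (0)·1 = 0 ⇒ exp(B) = 0
  r1: exp(t) + (-1)·1 = 0 ⇒ exp(t) = 1
  r2: exp(σ) + (0)·1 = 0 ⇒ exp(σ) = 0
  r3: exp(ΔT) + (0)·1 = 0 ⇒ exp(ΔT) = 0
Π_1 = t · f

["0", "1", "0", "0", "1", "0", "0"]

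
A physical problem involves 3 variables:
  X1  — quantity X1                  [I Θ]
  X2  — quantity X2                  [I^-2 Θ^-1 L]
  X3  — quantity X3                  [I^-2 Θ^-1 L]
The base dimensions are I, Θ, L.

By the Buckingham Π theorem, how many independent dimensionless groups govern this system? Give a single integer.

Dimensional matrix (I×Θ×L by X1×X2×X3):
  I: [ 1 -2 -2]
  Θ: [ 1 -1 -1]
  L: [ 0  1  1]
RREF → pivots at {X1,X2} ⇒ r = 2
3 vars − rank 2 = 1 Π group

1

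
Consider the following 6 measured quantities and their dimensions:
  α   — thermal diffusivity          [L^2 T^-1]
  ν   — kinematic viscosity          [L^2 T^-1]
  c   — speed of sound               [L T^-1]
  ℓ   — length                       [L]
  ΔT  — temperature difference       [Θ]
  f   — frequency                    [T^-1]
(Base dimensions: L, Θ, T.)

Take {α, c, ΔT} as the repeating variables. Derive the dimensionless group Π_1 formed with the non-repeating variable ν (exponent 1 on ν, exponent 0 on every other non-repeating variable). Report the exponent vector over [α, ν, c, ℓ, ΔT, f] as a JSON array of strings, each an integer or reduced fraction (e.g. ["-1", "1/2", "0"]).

Exponent matrix [L,Θ,T] × [α,ν,c,ℓ,ΔT,f]:
  L: [ 2  2  1  1  0  0]
  Θ: [ 0  0  0  0  1  0]
  T: [-1 -1 -1  0  0 -1]
RREF → pivots at {α,c,ΔT} ⇒ r = 3
Repeat: α,c,ΔT; free: ν,ℓ,f
RREF:
  r0: [   1    1    0    1    0   -1]
  r1: [   0    0    1   -1    0    2]
  r2: [   0    0    0    0    1    0]
Fix exponent of ν at 1, ℓ at 0, f at 0; solve each RREF row for its pivot's exponent:
  r0: exp(α) + (1)·1 = 0 ⇒ exp(α) = -1
  r1: exp(c) + (0)·1 = 0 ⇒ exp(c) = 0
  r2: exp(ΔT) + (0)·1 = 0 ⇒ exp(ΔT) = 0
Π_1 = α^-1 · ν

["-1", "1", "0", "0", "0", "0"]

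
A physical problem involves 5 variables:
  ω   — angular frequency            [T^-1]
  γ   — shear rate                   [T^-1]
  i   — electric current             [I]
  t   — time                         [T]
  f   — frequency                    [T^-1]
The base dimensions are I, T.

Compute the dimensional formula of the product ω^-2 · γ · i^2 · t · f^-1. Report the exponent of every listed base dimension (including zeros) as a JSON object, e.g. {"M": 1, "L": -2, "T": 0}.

{"I": 2, "T": 3}

Exponent matrix [I,T] × [ω,γ,i,t,f]:
  I: [ 0  0  1  0  0]
  T: [-1 -1  0  1 -1]
  [I]: (-2)·0+(1)·0+(2)·1+(1)·0+(-1)·0 = 2
  [T]: (-2)·-1+(1)·-1+(2)·0+(1)·1+(-1)·-1 = 3
⇒ I^2 T^3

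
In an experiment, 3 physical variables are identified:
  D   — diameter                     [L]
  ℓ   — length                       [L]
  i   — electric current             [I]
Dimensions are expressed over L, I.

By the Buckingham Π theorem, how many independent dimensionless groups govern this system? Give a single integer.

Dimensional matrix (L×I by D×ℓ×i):
  L: [ 1  1  0]
  I: [ 0  0  1]
RREF → pivots at {D,i} ⇒ r = 2
Π count = n − r = 3 − 2 = 1

1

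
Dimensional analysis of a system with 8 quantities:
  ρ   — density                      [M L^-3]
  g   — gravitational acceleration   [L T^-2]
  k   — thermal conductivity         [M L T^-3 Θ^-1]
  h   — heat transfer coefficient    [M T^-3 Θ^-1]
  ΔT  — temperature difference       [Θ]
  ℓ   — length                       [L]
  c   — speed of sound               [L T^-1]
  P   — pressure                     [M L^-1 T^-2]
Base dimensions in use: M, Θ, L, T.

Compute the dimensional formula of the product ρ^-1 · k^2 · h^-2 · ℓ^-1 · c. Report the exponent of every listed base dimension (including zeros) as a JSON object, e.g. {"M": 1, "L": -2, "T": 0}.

Dimensional matrix (M×Θ×L×T by ρ×g×k×h×ΔT×ℓ×c×P):
  M: [ 1  0  1  1  0  0  0  1]
  Θ: [ 0  0 -1 -1  1  0  0  0]
  L: [-3  1  1  0  0  1  1 -1]
  T: [ 0 -2 -3 -3  0  0 -1 -2]
  [M]: (-1)·1+(2)·1+(-2)·1+(-1)·0+(1)·0 = -1
  [Θ]: (-1)·0+(2)·-1+(-2)·-1+(-1)·0+(1)·0 = 0
  [L]: (-1)·-3+(2)·1+(-2)·0+(-1)·1+(1)·1 = 5
  [T]: (-1)·0+(2)·-3+(-2)·-3+(-1)·0+(1)·-1 = -1
⇒ M^-1 L^5 T^-1

{"M": -1, "Θ": 0, "L": 5, "T": -1}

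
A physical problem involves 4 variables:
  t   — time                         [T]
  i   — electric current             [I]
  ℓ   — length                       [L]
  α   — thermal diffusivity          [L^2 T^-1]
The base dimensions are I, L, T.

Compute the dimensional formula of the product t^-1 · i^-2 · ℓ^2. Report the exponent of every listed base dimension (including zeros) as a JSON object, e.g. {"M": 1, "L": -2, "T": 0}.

Write exponents as rows I,L,T / cols t,i,ℓ,α:
  I: [ 0  1  0  0]
  L: [ 0  0  1  2]
  T: [ 1  0  0 -1]
  [I]: (-1)·0+(-2)·1+(2)·0 = -2
  [L]: (-1)·0+(-2)·0+(2)·1 = 2
  [T]: (-1)·1+(-2)·0+(2)·0 = -1
⇒ I^-2 L^2 T^-1

{"I": -2, "L": 2, "T": -1}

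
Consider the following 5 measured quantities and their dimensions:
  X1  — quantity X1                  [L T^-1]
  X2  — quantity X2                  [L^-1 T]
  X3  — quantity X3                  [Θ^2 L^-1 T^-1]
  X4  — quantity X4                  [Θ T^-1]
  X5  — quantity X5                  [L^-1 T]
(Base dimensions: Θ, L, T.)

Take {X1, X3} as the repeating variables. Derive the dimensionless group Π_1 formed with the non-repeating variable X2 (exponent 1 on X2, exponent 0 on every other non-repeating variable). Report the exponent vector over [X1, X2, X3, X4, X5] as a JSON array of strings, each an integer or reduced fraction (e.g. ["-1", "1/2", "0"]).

Exponent matrix [Θ,L,T] × [X1,X2,X3,X4,X5]:
  Θ: [ 0  0  2  1  0]
  L: [ 1 -1 -1  0 -1]
  T: [-1  1 -1 -1  1]
Row reduction gives pivot columns X1,X3; rank = 2
Pivot set = {X1,X3}, free = {X2,X4,X5}
RREF:
  r0: [   1   -1    0  1/2   -1]
  r1: [   0    0    1  1/2    0]
  r2: [   0    0    0    0    0]
Fix exponent of X2 at 1, X4 at 0, X5 at 0; solve each RREF row for its pivot's exponent:
  r0: exp(X1) + (-1)·1 = 0 ⇒ exp(X1) = 1
  r1: exp(X3) + (0)·1 = 0 ⇒ exp(X3) = 0
Π_1 = X1 · X2

["1", "1", "0", "0", "0"]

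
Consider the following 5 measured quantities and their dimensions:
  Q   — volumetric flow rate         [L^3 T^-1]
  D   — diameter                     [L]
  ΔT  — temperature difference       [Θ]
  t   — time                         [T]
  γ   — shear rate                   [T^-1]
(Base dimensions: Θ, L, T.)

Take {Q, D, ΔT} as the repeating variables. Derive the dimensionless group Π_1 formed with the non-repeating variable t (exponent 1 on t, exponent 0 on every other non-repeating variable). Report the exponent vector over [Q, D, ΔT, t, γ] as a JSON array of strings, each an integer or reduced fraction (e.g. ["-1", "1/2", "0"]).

["1", "-3", "0", "1", "0"]

Dimensional matrix (Θ×L×T by Q×D×ΔT×t×γ):
  Θ: [ 0  0  1  0  0]
  L: [ 3  1  0  0  0]
  T: [-1  0  0  1 -1]
Row reduction gives pivot columns Q,D,ΔT; rank = 3
Pivot set = {Q,D,ΔT}, free = {t,γ}
RREF:
  r0: [   1    0    0   -1    1]
  r1: [   0    1    0    3   -3]
  r2: [   0    0    1    0    0]
Fix exponent of t at 1, γ at 0; solve each RREF row for its pivot's exponent:
  r0: exp(Q) + (-1)·1 = 0 ⇒ exp(Q) = 1
  r1: exp(D) + (3)·1 = 0 ⇒ exp(D) = -3
  r2: exp(ΔT) + (0)·1 = 0 ⇒ exp(ΔT) = 0
Π_1 = Q · D^-3 · t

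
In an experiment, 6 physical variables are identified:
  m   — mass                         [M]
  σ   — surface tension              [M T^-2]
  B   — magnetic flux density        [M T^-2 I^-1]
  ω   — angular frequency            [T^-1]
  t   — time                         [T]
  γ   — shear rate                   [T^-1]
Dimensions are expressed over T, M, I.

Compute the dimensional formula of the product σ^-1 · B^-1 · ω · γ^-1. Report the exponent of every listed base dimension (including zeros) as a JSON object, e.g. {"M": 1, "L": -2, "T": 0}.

{"T": 4, "M": -2, "I": 1}

Dimensional matrix (T×M×I by m×σ×B×ω×t×γ):
  T: [ 0 -2 -2 -1  1 -1]
  M: [ 1  1  1  0  0  0]
  I: [ 0  0 -1  0  0  0]
  [T]: (-1)·-2+(-1)·-2+(1)·-1+(-1)·-1 = 4
  [M]: (-1)·1+(-1)·1+(1)·0+(-1)·0 = -2
  [I]: (-1)·0+(-1)·-1+(1)·0+(-1)·0 = 1
⇒ T^4 M^-2 I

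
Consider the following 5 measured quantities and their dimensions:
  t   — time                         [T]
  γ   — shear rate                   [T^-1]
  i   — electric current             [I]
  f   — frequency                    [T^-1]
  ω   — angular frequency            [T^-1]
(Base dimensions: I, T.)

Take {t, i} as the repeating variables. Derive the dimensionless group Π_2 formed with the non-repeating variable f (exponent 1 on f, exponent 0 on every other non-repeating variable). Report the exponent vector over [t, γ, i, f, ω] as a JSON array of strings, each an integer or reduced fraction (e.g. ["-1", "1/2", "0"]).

["1", "0", "0", "1", "0"]

Exponent matrix [I,T] × [t,γ,i,f,ω]:
  I: [ 0  0  1  0  0]
  T: [ 1 -1  0 -1 -1]
RREF → pivots at {t,i} ⇒ r = 2
Pivot set = {t,i}, free = {γ,f,ω}
RREF:
  r0: [   1   -1    0   -1   -1]
  r1: [   0    0    1    0    0]
Fix exponent of f at 1, γ at 0, ω at 0; solve each RREF row for its pivot's exponent:
  r0: exp(t) + (-1)·1 = 0 ⇒ exp(t) = 1
  r1: exp(i) + (0)·1 = 0 ⇒ exp(i) = 0
Π_2 = t · f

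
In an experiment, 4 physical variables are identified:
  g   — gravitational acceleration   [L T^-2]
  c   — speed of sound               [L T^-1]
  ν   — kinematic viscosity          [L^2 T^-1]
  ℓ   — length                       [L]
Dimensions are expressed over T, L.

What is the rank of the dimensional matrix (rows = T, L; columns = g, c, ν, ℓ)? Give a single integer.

2

Dimensional matrix (T×L by g×c×ν×ℓ):
  T: [-2 -1 -1  0]
  L: [ 1  1  2  1]
Row reduction gives pivot columns g,c; rank = 2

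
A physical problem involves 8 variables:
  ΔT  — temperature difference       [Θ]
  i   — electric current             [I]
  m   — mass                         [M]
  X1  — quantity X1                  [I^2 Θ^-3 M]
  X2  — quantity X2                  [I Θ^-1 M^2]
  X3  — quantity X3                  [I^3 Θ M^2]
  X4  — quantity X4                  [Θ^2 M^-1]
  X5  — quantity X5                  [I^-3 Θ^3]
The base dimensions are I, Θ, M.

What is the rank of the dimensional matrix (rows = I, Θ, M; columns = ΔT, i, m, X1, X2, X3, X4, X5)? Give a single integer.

3

Write exponents as rows I,Θ,M / cols ΔT,i,m,X1,X2,X3,X4,X5:
  I: [ 0  1  0  2  1  3  0 -3]
  Θ: [ 1  0  0 -3 -1  1  2  3]
  M: [ 0  0  1  1  2  2 -1  0]
Echelon form has 3 nonzero rows (pivots: ΔT,i,m)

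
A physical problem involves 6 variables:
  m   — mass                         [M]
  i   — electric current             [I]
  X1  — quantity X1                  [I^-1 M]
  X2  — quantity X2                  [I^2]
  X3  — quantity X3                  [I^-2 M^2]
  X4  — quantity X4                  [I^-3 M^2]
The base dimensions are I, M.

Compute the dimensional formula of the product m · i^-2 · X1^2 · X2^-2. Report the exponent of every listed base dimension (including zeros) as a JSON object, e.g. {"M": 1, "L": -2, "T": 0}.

Write exponents as rows I,M / cols m,i,X1,X2,X3,X4:
  I: [ 0  1 -1  2 -2 -3]
  M: [ 1  0  1  0  2  2]
  [I]: (1)·0+(-2)·1+(2)·-1+(-2)·2 = -8
  [M]: (1)·1+(-2)·0+(2)·1+(-2)·0 = 3
⇒ I^-8 M^3

{"I": -8, "M": 3}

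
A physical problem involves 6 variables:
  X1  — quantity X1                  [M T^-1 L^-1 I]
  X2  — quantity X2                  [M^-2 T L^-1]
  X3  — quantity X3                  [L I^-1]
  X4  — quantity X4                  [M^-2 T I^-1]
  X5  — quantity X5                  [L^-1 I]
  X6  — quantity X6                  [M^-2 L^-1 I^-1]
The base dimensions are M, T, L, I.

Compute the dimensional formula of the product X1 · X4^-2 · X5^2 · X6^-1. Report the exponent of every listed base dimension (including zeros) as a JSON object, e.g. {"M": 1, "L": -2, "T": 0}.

{"M": 7, "T": -3, "L": -2, "I": 6}

Write exponents as rows M,T,L,I / cols X1,X2,X3,X4,X5,X6:
  M: [ 1 -2  0 -2  0 -2]
  T: [-1  1  0  1  0  0]
  L: [-1 -1  1  0 -1 -1]
  I: [ 1  0 -1 -1  1 -1]
  [M]: (1)·1+(-2)·-2+(2)·0+(-1)·-2 = 7
  [T]: (1)·-1+(-2)·1+(2)·0+(-1)·0 = -3
  [L]: (1)·-1+(-2)·0+(2)·-1+(-1)·-1 = -2
  [I]: (1)·1+(-2)·-1+(2)·1+(-1)·-1 = 6
⇒ M^7 T^-3 L^-2 I^6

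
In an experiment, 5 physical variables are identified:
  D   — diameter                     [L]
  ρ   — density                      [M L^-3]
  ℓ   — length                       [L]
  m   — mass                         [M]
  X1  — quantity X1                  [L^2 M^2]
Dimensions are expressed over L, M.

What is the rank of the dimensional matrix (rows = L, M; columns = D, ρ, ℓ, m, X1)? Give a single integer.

2

Write exponents as rows L,M / cols D,ρ,ℓ,m,X1:
  L: [ 1 -3  1  0  2]
  M: [ 0  1  0  1  2]
RREF → pivots at {D,ρ} ⇒ r = 2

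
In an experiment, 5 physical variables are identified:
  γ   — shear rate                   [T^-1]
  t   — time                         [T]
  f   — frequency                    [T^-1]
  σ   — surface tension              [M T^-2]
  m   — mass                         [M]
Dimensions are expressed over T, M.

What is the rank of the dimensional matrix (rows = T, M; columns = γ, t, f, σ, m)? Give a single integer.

2

Write exponents as rows T,M / cols γ,t,f,σ,m:
  T: [-1  1 -1 -2  0]
  M: [ 0  0  0  1  1]
Echelon form has 2 nonzero rows (pivots: γ,σ)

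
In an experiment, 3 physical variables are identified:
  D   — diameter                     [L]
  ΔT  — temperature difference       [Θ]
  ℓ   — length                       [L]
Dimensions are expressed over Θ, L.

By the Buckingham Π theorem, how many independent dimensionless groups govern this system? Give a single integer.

1

Exponent matrix [Θ,L] × [D,ΔT,ℓ]:
  Θ: [ 0  1  0]
  L: [ 1  0  1]
Echelon form has 2 nonzero rows (pivots: D,ΔT)
Π count = n − r = 3 − 2 = 1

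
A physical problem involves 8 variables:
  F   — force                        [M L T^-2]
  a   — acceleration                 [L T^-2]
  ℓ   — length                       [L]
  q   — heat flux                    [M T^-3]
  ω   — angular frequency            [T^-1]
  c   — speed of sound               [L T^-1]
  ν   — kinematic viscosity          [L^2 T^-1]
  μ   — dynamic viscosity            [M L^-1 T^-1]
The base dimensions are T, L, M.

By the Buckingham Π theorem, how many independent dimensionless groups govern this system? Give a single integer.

Write exponents as rows T,L,M / cols F,a,ℓ,q,ω,c,ν,μ:
  T: [-2 -2  0 -3 -1 -1 -1 -1]
  L: [ 1  1  1  0  0  1  2 -1]
  M: [ 1  0  0  1  0  0  0  1]
RREF → pivots at {F,a,ℓ} ⇒ r = 3
8 vars − rank 3 = 5 Π groups

5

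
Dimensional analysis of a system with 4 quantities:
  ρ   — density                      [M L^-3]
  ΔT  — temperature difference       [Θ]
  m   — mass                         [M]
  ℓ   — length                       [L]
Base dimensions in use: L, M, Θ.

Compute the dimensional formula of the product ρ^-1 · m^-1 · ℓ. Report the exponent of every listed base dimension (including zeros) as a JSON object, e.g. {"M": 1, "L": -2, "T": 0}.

Write exponents as rows L,M,Θ / cols ρ,ΔT,m,ℓ:
  L: [-3  0  0  1]
  M: [ 1  0  1  0]
  Θ: [ 0  1  0  0]
  [L]: (-1)·-3+(-1)·0+(1)·1 = 4
  [M]: (-1)·1+(-1)·1+(1)·0 = -2
  [Θ]: (-1)·0+(-1)·0+(1)·0 = 0
⇒ L^4 M^-2

{"L": 4, "M": -2, "Θ": 0}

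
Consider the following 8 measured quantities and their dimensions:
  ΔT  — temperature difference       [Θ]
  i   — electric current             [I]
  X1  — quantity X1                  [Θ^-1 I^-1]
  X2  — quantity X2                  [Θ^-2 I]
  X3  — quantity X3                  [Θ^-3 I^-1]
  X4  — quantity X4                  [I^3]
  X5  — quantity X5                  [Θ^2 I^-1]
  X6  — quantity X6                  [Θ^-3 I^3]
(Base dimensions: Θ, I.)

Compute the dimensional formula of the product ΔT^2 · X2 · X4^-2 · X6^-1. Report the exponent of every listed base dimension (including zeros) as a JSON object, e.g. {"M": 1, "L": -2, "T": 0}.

Dimensional matrix (Θ×I by ΔT×i×X1×X2×X3×X4×X5×X6):
  Θ: [ 1  0 -1 -2 -3  0  2 -3]
  I: [ 0  1 -1  1 -1  3 -1  3]
  [Θ]: (2)·1+(1)·-2+(-2)·0+(-1)·-3 = 3
  [I]: (2)·0+(1)·1+(-2)·3+(-1)·3 = -8
⇒ Θ^3 I^-8

{"Θ": 3, "I": -8}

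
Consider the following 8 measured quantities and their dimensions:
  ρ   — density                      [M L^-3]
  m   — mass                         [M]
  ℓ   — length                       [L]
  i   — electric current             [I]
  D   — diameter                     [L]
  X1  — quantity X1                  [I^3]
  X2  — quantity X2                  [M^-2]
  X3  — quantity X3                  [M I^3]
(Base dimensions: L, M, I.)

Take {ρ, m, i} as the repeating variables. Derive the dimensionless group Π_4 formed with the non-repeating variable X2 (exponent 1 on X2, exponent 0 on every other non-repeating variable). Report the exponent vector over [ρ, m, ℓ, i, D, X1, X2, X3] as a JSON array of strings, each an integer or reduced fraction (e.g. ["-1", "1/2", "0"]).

Write exponents as rows L,M,I / cols ρ,m,ℓ,i,D,X1,X2,X3:
  L: [-3  0  1  0  1  0  0  0]
  M: [ 1  1  0  0  0  0 -2  1]
  I: [ 0  0  0  1  0  3  0  3]
RREF → pivots at {ρ,m,i} ⇒ r = 3
Repeat: ρ,m,i; free: ℓ,D,X1,X2,X3
RREF:
  r0: [   1    0 -1/3    0 -1/3    0    0    0]
  r1: [   0    1  1/3    0  1/3    0   -2    1]
  r2: [   0    0    0    1    0    3    0    3]
Fix exponent of X2 at 1, ℓ at 0, D at 0, X1 at 0, X3 at 0; solve each RREF row for its pivot's exponent:
  r0: exp(ρ) + (0)·1 = 0 ⇒ exp(ρ) = 0
  r1: exp(m) + (-2)·1 = 0 ⇒ exp(m) = 2
  r2: exp(i) + (0)·1 = 0 ⇒ exp(i) = 0
Π_4 = m^2 · X2

["0", "2", "0", "0", "0", "0", "1", "0"]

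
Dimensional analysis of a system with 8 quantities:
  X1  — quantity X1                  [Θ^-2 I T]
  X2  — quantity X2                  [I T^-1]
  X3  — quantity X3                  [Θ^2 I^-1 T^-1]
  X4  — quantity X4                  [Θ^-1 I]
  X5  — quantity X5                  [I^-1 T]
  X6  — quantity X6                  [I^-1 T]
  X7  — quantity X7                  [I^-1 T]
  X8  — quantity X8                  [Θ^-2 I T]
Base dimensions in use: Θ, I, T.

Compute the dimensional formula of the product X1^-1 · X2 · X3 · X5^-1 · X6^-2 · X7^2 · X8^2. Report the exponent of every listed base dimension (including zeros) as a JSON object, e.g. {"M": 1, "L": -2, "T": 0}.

{"Θ": 0, "I": 2, "T": -2}

Exponent matrix [Θ,I,T] × [X1,X2,X3,X4,X5,X6,X7,X8]:
  Θ: [-2  0  2 -1  0  0  0 -2]
  I: [ 1  1 -1  1 -1 -1 -1  1]
  T: [ 1 -1 -1  0  1  1  1  1]
  [Θ]: (-1)·-2+(1)·0+(1)·2+(-1)·0+(-2)·0+(2)·0+(2)·-2 = 0
  [I]: (-1)·1+(1)·1+(1)·-1+(-1)·-1+(-2)·-1+(2)·-1+(2)·1 = 2
  [T]: (-1)·1+(1)·-1+(1)·-1+(-1)·1+(-2)·1+(2)·1+(2)·1 = -2
⇒ I^2 T^-2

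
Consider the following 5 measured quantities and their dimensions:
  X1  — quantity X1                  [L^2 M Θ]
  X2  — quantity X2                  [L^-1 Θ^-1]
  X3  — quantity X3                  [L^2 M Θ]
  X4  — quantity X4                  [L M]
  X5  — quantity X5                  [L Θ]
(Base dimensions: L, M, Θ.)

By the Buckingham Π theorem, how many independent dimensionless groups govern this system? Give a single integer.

Write exponents as rows L,M,Θ / cols X1,X2,X3,X4,X5:
  L: [ 2 -1  2  1  1]
  M: [ 1  0  1  1  0]
  Θ: [ 1 -1  1  0  1]
Echelon form has 2 nonzero rows (pivots: X1,X2)
5 vars − rank 2 = 3 Π groups

3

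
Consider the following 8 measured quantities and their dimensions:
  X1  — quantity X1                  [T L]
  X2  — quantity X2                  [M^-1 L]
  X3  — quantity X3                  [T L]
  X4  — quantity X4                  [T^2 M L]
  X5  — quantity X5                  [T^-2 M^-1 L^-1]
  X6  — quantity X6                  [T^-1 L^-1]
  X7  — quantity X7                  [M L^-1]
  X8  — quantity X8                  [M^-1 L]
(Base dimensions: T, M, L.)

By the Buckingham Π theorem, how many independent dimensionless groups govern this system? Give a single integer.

Write exponents as rows T,M,L / cols X1,X2,X3,X4,X5,X6,X7,X8:
  T: [ 1  0  1  2 -2 -1  0  0]
  M: [ 0 -1  0  1 -1  0  1 -1]
  L: [ 1  1  1  1 -1 -1 -1  1]
RREF → pivots at {X1,X2} ⇒ r = 2
Π count = n − r = 8 − 2 = 6

6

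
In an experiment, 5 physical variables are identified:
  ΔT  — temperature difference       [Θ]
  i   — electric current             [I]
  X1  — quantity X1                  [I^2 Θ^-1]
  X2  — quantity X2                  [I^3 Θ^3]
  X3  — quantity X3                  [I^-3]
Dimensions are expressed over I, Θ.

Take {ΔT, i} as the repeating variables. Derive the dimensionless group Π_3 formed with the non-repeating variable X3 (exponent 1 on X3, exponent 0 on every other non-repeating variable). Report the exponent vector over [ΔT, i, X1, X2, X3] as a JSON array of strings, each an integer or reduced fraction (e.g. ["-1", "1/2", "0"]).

Write exponents as rows I,Θ / cols ΔT,i,X1,X2,X3:
  I: [ 0  1  2  3 -3]
  Θ: [ 1  0 -1  3  0]
RREF → pivots at {ΔT,i} ⇒ r = 2
Repeat: ΔT,i; free: X1,X2,X3
RREF:
  r0: [   1    0   -1    3    0]
  r1: [   0    1    2    3   -3]
Fix exponent of X3 at 1, X1 at 0, X2 at 0; solve each RREF row for its pivot's exponent:
  r0: exp(ΔT) + (0)·1 = 0 ⇒ exp(ΔT) = 0
  r1: exp(i) + (-3)·1 = 0 ⇒ exp(i) = 3
Π_3 = i^3 · X3

["0", "3", "0", "0", "1"]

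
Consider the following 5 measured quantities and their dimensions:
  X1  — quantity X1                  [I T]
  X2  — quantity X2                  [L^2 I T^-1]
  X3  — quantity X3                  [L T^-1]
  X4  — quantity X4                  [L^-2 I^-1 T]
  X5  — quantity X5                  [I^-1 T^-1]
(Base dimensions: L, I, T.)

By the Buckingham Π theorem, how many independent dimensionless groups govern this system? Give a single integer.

Exponent matrix [L,I,T] × [X1,X2,X3,X4,X5]:
  L: [ 0  2  1 -2  0]
  I: [ 1  1  0 -1 -1]
  T: [ 1 -1 -1  1 -1]
Row reduction gives pivot columns X1,X2; rank = 2
n=5, r=2 ⇒ 3 dimensionless groups

3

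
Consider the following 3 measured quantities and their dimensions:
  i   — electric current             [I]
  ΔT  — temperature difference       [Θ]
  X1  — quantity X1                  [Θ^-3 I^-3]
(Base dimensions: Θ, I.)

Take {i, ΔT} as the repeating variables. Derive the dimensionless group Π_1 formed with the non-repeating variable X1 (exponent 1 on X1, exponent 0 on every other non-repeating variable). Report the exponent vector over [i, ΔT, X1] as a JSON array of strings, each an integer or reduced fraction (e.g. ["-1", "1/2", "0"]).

["3", "3", "1"]

Dimensional matrix (Θ×I by i×ΔT×X1):
  Θ: [ 0  1 -3]
  I: [ 1  0 -3]
RREF → pivots at {i,ΔT} ⇒ r = 2
Pivot set = {i,ΔT}, free = {X1}
RREF:
  r0: [   1    0   -3]
  r1: [   0    1   -3]
Fix exponent of X1 at 1; solve each RREF row for its pivot's exponent:
  r0: exp(i) + (-3)·1 = 0 ⇒ exp(i) = 3
  r1: exp(ΔT) + (-3)·1 = 0 ⇒ exp(ΔT) = 3
Π_1 = i^3 · ΔT^3 · X1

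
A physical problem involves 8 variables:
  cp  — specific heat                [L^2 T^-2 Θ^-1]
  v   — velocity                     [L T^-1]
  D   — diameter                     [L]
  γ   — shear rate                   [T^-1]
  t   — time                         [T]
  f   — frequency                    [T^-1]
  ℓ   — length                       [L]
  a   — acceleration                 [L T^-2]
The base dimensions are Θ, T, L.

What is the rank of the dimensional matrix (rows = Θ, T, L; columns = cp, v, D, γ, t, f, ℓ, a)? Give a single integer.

3

Exponent matrix [Θ,T,L] × [cp,v,D,γ,t,f,ℓ,a]:
  Θ: [-1  0  0  0  0  0  0  0]
  T: [-2 -1  0 -1  1 -1  0 -2]
  L: [ 2  1  1  0  0  0  1  1]
Echelon form has 3 nonzero rows (pivots: cp,v,D)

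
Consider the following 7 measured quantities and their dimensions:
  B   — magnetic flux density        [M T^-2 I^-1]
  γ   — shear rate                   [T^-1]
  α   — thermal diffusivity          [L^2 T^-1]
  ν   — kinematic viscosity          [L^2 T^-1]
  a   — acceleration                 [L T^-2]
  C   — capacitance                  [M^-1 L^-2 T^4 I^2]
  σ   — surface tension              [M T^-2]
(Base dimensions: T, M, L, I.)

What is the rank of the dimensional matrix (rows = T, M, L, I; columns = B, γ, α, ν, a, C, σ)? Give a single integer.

4

Exponent matrix [T,M,L,I] × [B,γ,α,ν,a,C,σ]:
  T: [-2 -1 -1 -1 -2  4 -2]
  M: [ 1  0  0  0  0 -1  1]
  L: [ 0  0  2  2  1 -2  0]
  I: [-1  0  0  0  0  2  0]
Row reduction gives pivot columns B,γ,α,C; rank = 4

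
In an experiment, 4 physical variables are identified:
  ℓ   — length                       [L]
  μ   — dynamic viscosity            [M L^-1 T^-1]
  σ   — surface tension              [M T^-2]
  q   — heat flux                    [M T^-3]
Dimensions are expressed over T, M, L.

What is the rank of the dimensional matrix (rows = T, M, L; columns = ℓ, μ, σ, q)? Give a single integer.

3

Exponent matrix [T,M,L] × [ℓ,μ,σ,q]:
  T: [ 0 -1 -2 -3]
  M: [ 0  1  1  1]
  L: [ 1 -1  0  0]
Row reduction gives pivot columns ℓ,μ,σ; rank = 3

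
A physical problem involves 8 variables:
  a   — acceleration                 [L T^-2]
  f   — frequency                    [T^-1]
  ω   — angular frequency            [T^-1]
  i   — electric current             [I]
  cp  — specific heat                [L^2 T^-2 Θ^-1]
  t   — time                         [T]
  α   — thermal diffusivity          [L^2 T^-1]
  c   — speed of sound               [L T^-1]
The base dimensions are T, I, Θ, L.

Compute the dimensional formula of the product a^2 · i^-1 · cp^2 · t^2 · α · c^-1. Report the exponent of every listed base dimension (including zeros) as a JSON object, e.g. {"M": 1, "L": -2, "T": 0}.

Exponent matrix [T,I,Θ,L] × [a,f,ω,i,cp,t,α,c]:
  T: [-2 -1 -1  0 -2  1 -1 -1]
  I: [ 0  0  0  1  0  0  0  0]
  Θ: [ 0  0  0  0 -1  0  0  0]
  L: [ 1  0  0  0  2  0  2  1]
  [T]: (2)·-2+(-1)·0+(2)·-2+(2)·1+(1)·-1+(-1)·-1 = -6
  [I]: (2)·0+(-1)·1+(2)·0+(2)·0+(1)·0+(-1)·0 = -1
  [Θ]: (2)·0+(-1)·0+(2)·-1+(2)·0+(1)·0+(-1)·0 = -2
  [L]: (2)·1+(-1)·0+(2)·2+(2)·0+(1)·2+(-1)·1 = 7
⇒ T^-6 I^-1 Θ^-2 L^7

{"T": -6, "I": -1, "Θ": -2, "L": 7}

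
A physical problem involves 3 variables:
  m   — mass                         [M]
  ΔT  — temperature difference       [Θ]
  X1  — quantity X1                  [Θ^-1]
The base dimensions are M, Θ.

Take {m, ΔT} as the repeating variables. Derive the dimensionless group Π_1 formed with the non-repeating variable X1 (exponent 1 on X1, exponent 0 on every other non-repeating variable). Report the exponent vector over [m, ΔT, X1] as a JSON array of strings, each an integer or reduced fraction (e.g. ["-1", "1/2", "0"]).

["0", "1", "1"]

Dimensional matrix (M×Θ by m×ΔT×X1):
  M: [ 1  0  0]
  Θ: [ 0  1 -1]
Row reduction gives pivot columns m,ΔT; rank = 2
Pivot set = {m,ΔT}, free = {X1}
RREF:
  r0: [   1    0    0]
  r1: [   0    1   -1]
Fix exponent of X1 at 1; solve each RREF row for its pivot's exponent:
  r0: exp(m) + (0)·1 = 0 ⇒ exp(m) = 0
  r1: exp(ΔT) + (-1)·1 = 0 ⇒ exp(ΔT) = 1
Π_1 = ΔT · X1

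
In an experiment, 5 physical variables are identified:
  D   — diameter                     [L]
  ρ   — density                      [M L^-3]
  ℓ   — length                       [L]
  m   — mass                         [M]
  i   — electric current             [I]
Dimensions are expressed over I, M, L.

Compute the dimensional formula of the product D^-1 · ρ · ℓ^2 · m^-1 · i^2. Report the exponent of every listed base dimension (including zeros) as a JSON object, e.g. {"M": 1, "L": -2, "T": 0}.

Dimensional matrix (I×M×L by D×ρ×ℓ×m×i):
  I: [ 0  0  0  0  1]
  M: [ 0  1  0  1  0]
  L: [ 1 -3  1  0  0]
  [I]: (-1)·0+(1)·0+(2)·0+(-1)·0+(2)·1 = 2
  [M]: (-1)·0+(1)·1+(2)·0+(-1)·1+(2)·0 = 0
  [L]: (-1)·1+(1)·-3+(2)·1+(-1)·0+(2)·0 = -2
⇒ I^2 L^-2

{"I": 2, "M": 0, "L": -2}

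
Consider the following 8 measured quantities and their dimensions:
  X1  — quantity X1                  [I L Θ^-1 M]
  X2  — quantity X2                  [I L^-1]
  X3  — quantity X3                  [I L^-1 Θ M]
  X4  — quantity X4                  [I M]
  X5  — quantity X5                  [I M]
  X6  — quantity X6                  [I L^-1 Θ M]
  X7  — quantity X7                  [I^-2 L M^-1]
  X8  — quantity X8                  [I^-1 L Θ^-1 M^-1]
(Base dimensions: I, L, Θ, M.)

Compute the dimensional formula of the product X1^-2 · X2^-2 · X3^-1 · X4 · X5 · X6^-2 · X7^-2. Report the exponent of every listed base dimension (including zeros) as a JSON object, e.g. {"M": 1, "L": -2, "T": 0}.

{"I": -1, "L": 1, "Θ": -1, "M": -1}

Write exponents as rows I,L,Θ,M / cols X1,X2,X3,X4,X5,X6,X7,X8:
  I: [ 1  1  1  1  1  1 -2 -1]
  L: [ 1 -1 -1  0  0 -1  1  1]
  Θ: [-1  0  1  0  0  1  0 -1]
  M: [ 1  0  1  1  1  1 -1 -1]
  [I]: (-2)·1+(-2)·1+(-1)·1+(1)·1+(1)·1+(-2)·1+(-2)·-2 = -1
  [L]: (-2)·1+(-2)·-1+(-1)·-1+(1)·0+(1)·0+(-2)·-1+(-2)·1 = 1
  [Θ]: (-2)·-1+(-2)·0+(-1)·1+(1)·0+(1)·0+(-2)·1+(-2)·0 = -1
  [M]: (-2)·1+(-2)·0+(-1)·1+(1)·1+(1)·1+(-2)·1+(-2)·-1 = -1
⇒ I^-1 L Θ^-1 M^-1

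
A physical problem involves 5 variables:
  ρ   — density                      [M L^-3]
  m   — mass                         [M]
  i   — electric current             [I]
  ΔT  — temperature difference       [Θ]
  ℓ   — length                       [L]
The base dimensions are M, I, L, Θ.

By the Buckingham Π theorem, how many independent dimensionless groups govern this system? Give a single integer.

1

Write exponents as rows M,I,L,Θ / cols ρ,m,i,ΔT,ℓ:
  M: [ 1  1  0  0  0]
  I: [ 0  0  1  0  0]
  L: [-3  0  0  0  1]
  Θ: [ 0  0  0  1  0]
RREF → pivots at {ρ,m,i,ΔT} ⇒ r = 4
5 vars − rank 4 = 1 Π group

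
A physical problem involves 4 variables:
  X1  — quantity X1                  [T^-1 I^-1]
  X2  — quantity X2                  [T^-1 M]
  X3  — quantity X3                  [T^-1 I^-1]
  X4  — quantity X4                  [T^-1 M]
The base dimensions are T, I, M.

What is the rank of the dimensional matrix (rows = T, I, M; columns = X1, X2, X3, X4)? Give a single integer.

2

Dimensional matrix (T×I×M by X1×X2×X3×X4):
  T: [-1 -1 -1 -1]
  I: [-1  0 -1  0]
  M: [ 0  1  0  1]
Row reduction gives pivot columns X1,X2; rank = 2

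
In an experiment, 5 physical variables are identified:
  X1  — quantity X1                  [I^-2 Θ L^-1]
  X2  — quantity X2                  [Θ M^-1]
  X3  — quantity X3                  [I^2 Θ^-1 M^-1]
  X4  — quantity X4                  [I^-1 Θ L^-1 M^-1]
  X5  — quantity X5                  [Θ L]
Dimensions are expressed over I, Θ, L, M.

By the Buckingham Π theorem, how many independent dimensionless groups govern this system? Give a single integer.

2

Exponent matrix [I,Θ,L,M] × [X1,X2,X3,X4,X5]:
  I: [-2  0  2 -1  0]
  Θ: [ 1  1 -1  1  1]
  L: [-1  0  0 -1  1]
  M: [ 0 -1 -1 -1  0]
RREF → pivots at {X1,X2,X3} ⇒ r = 3
n=5, r=3 ⇒ 2 dimensionless groups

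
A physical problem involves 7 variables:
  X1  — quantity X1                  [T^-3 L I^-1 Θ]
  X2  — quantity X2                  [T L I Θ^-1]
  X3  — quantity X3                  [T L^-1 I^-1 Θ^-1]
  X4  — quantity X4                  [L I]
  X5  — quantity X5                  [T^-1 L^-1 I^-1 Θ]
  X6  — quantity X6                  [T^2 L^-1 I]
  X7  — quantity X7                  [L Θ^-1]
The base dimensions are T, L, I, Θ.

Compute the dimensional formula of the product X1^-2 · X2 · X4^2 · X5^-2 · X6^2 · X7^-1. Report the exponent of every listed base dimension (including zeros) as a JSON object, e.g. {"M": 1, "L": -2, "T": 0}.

{"T": 13, "L": 0, "I": 9, "Θ": -4}

Write exponents as rows T,L,I,Θ / cols X1,X2,X3,X4,X5,X6,X7:
  T: [-3  1  1  0 -1  2  0]
  L: [ 1  1 -1  1 -1 -1  1]
  I: [-1  1 -1  1 -1  1  0]
  Θ: [ 1 -1 -1  0  1  0 -1]
  [T]: (-2)·-3+(1)·1+(2)·0+(-2)·-1+(2)·2+(-1)·0 = 13
  [L]: (-2)·1+(1)·1+(2)·1+(-2)·-1+(2)·-1+(-1)·1 = 0
  [I]: (-2)·-1+(1)·1+(2)·1+(-2)·-1+(2)·1+(-1)·0 = 9
  [Θ]: (-2)·1+(1)·-1+(2)·0+(-2)·1+(2)·0+(-1)·-1 = -4
⇒ T^13 I^9 Θ^-4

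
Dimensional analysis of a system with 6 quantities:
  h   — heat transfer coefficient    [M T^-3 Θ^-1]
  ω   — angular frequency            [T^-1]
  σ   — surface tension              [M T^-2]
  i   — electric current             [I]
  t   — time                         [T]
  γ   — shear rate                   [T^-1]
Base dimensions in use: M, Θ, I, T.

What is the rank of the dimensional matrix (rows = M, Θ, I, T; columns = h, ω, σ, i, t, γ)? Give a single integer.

4

Exponent matrix [M,Θ,I,T] × [h,ω,σ,i,t,γ]:
  M: [ 1  0  1  0  0  0]
  Θ: [-1  0  0  0  0  0]
  I: [ 0  0  0  1  0  0]
  T: [-3 -1 -2  0  1 -1]
Echelon form has 4 nonzero rows (pivots: h,ω,σ,i)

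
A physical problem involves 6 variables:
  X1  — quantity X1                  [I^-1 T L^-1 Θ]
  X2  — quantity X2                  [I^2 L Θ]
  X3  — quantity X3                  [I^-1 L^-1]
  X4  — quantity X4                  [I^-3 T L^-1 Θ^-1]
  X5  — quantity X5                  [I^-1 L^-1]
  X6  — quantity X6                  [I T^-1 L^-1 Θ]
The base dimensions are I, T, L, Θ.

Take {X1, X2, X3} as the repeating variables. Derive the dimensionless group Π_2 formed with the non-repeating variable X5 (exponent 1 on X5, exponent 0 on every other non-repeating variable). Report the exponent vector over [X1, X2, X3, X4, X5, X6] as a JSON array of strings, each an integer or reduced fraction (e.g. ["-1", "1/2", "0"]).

["0", "0", "-1", "0", "1", "0"]

Dimensional matrix (I×T×L×Θ by X1×X2×X3×X4×X5×X6):
  I: [-1  2 -1 -3 -1  1]
  T: [ 1  0  0  1  0 -1]
  L: [-1  1 -1 -1 -1 -1]
  Θ: [ 1  1  0 -1  0  1]
Row reduction gives pivot columns X1,X2,X3; rank = 3
Pivot set = {X1,X2,X3}, free = {X4,X5,X6}
RREF:
  r0: [   1    0    0    1    0   -1]
  r1: [   0    1    0   -2    0    2]
  r2: [   0    0    1   -2    1    4]
  r3: [   0    0    0    0    0    0]
Fix exponent of X5 at 1, X4 at 0, X6 at 0; solve each RREF row for its pivot's exponent:
  r0: exp(X1) + (0)·1 = 0 ⇒ exp(X1) = 0
  r1: exp(X2) + (0)·1 = 0 ⇒ exp(X2) = 0
  r2: exp(X3) + (1)·1 = 0 ⇒ exp(X3) = -1
Π_2 = X3^-1 · X5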